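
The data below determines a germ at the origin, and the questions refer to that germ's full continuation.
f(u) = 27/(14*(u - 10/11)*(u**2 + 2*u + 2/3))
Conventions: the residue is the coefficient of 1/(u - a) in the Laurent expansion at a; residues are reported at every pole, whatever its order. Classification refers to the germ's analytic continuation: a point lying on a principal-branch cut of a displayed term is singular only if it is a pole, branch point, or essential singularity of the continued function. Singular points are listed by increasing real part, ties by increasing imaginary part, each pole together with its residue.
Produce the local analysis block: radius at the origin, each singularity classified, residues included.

Denominator factor (u**2 + 2*u + 2/3): discriminant 4/3, real irrational roots -1 + (1/3)*sqrt(3) and -1 - (1/3)*sqrt(3); poles of order 1, moduli 1 - (1/3)*sqrt(3) and 1 + (1/3)*sqrt(3).
Denominator factor (u - 10/11): pole of order 1 at 10/11, modulus 10/11.
The radius of convergence is the smallest modulus among the singular points: 1 - (1/3)*sqrt(3).
The factor u**2 + 2*u + 2/3 splits as (u - a)(u - a') with a = -1 - (1/3)*sqrt(3), a' = -1 + (1/3)*sqrt(3). At the order-1 pole a set g(u) = (u - a)*f(u) = [27/(14*(u - 10/11))] / (u - a').
Simple pole: residue = g(a) at a = -1 - (1/3)*sqrt(3), which is -9801/33656 + (2673/4808)*sqrt(3).
The factor u**2 + 2*u + 2/3 splits as (u - a)(u - a') with a = -1 + (1/3)*sqrt(3), a' = -1 - (1/3)*sqrt(3). At the order-1 pole a set g(u) = (u - a)*f(u) = [27/(14*(u - 10/11))] / (u - a').
Simple pole: residue = g(a) at a = -1 + (1/3)*sqrt(3), which is -9801/33656 - (2673/4808)*sqrt(3).
At the order-1 pole 10/11 set g(u) = (u - (10/11))*f(u) = 27/(14*(u**2 + 2*u + 2/3)).
Simple pole: residue = g(a) at a = 10/11, which is 9801/16828.
List the singular points by increasing real part (a conjugate pair: the negative imaginary part first).

Radius of convergence at 0: 1 - (1/3)*sqrt(3).
At -1 - (1/3)*sqrt(3): a pole of order 1; residue -9801/33656 + (2673/4808)*sqrt(3).
At -1 + (1/3)*sqrt(3): a pole of order 1; residue -9801/33656 - (2673/4808)*sqrt(3).
At 10/11: a pole of order 1; residue 9801/16828.


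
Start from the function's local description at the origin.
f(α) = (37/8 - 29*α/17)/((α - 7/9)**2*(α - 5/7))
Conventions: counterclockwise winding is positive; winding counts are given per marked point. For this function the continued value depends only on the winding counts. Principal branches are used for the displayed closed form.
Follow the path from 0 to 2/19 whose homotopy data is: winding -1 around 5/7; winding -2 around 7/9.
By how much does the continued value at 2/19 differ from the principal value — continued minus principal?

Continued minus principal equals 0.

The function is rational, hence single-valued: continuing it around any pole returns the same value, so the difference is 0.


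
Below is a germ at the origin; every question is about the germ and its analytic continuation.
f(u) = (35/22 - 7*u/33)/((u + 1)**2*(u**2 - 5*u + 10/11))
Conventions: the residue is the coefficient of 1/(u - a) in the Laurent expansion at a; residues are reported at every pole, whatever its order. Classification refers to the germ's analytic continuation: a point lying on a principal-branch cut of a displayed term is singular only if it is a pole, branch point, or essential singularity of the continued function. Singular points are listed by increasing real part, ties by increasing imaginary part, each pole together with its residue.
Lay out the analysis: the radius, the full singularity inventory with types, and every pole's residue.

Radius of convergence at 0: 5/2 - (1/22)*sqrt(2585).
At -1: a pole of order 2; residue 8099/34656.
At 5/2 - (1/22)*sqrt(2585): a pole of order 1; residue -8099/69312 - (7721/3257664)*sqrt(2585).
At 5/2 + (1/22)*sqrt(2585): a pole of order 1; residue -8099/69312 + (7721/3257664)*sqrt(2585).

Denominator factor (u**2 - 5*u + 10/11): discriminant 235/11, real irrational roots 5/2 + (1/22)*sqrt(2585) and 5/2 - (1/22)*sqrt(2585); poles of order 1, moduli 5/2 + (1/22)*sqrt(2585) and 5/2 - (1/22)*sqrt(2585).
Denominator factor (u + 1)^2: pole of order 2 at -1, modulus 1.
The radius of convergence is the smallest modulus among the singular points: 5/2 - (1/22)*sqrt(2585).
At the order-2 pole -1 set g(u) = (u - (-1))^2*f(u) = (35/22 - 7*u/33)/(u**2 - 5*u + 10/11).
Order-2 pole: residue = g'(a); g'(-1) = 8099/34656, so the residue is 8099/34656.
The factor u**2 - 5*u + 10/11 splits as (u - a)(u - a') with a = 5/2 - (1/22)*sqrt(2585), a' = 5/2 + (1/22)*sqrt(2585). At the order-1 pole a set g(u) = (u - a)*f(u) = [(35/22 - 7*u/33)/(u + 1)**2] / (u - a').
Simple pole: residue = g(a) at a = 5/2 - (1/22)*sqrt(2585), which is -8099/69312 - (7721/3257664)*sqrt(2585).
The factor u**2 - 5*u + 10/11 splits as (u - a)(u - a') with a = 5/2 + (1/22)*sqrt(2585), a' = 5/2 - (1/22)*sqrt(2585). At the order-1 pole a set g(u) = (u - a)*f(u) = [(35/22 - 7*u/33)/(u + 1)**2] / (u - a').
Simple pole: residue = g(a) at a = 5/2 + (1/22)*sqrt(2585), which is -8099/69312 + (7721/3257664)*sqrt(2585).
List the singular points by increasing real part (a conjugate pair: the negative imaginary part first).


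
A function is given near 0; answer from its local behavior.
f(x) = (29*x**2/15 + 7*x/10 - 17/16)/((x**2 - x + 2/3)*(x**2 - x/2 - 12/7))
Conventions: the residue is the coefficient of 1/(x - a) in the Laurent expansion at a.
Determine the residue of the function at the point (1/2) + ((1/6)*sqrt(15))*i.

The residue is (-359443/655520) - ((233149/1966560)*sqrt(15))*i.

The factor x**2 - x + 2/3 splits as (x - a)(x - a') with a = (1/2) + ((1/6)*sqrt(15))*i, a' = (1/2) - ((1/6)*sqrt(15))*i. At the order-1 pole a set g(x) = (x - a)*f(x) = [(29*x**2/15 + 7*x/10 - 17/16)/(x**2 - x/2 - 12/7)] / (x - a').
Simple pole: residue = g(a) at a = (1/2) + ((1/6)*sqrt(15))*i, which is (-359443/655520) - ((233149/1966560)*sqrt(15))*i.


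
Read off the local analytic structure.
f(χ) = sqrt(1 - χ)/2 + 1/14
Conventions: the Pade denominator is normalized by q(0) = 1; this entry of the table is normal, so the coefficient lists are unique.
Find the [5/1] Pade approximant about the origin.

Taylor coefficients needed (expand at 0): a_0 = 4/7, a_1 = -1/4, a_2 = -1/16, a_3 = -1/32, a_4 = -5/256, a_5 = -7/512, a_6 = -21/2048.
Write the denominator as Q(χ) = 1 + q1*χ. Requiring Q*f - P = O(χ^7) with deg P <= 5 kills the coefficients of χ^6..χ^6 in Q*f:
  χ^6: a_6 + q1*a_5 = 0, i.e. -21/2048 + (-7/512)*q1 = 0.
Solving this linear system: q1 = -3/4.
The numerator is Q*f truncated at degree 5: P0 = a_0 = 4/7; P1 = a_1 + q1*a_0 = -19/28; P2 = a_2 + q1*a_1 = 1/8; P3 = a_3 + q1*a_2 = 1/64; P4 = a_4 + q1*a_3 = 1/256; P5 = a_5 + q1*a_4 = 1/1024.

The Pade approximant has numerator coefficients [4/7, -19/28, 1/8, 1/64, 1/256, 1/1024]; denominator coefficients [1, -3/4].


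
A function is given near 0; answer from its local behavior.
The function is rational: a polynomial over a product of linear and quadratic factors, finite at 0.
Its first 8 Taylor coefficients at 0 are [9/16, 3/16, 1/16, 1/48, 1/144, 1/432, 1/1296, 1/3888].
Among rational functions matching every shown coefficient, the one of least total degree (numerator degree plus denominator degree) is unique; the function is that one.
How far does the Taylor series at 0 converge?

The radius of convergence is 3.

No rational of total degree below 1 reproduces all 8 coefficients; solving the [0/1] Pade equations on them gives f(ρ) = -27/(16*(ρ - 3)), whose expansion matches every shown term.
Denominator factor (ρ - 3): pole of order 1 at 3, modulus 3.
The radius of convergence is the smallest modulus among the singular points: 3.


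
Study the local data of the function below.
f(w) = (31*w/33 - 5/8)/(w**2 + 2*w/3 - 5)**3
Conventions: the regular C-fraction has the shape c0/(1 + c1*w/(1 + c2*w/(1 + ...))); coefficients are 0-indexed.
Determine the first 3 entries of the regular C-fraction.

The regular C-fraction coefficients are [1/200, 182/165, -30253/30030].

Taylor coefficients (expand at 0): a_0 = 1/200, a_1 = -91/16500, a_2 = 29/55000.
c0 = a_0 = 1/200. Peel one level at a time: if S = 1 + c*w/S' with S'(0) = 1, then c is the w-coefficient of S and S' = c*w/(S - 1).
S_1 = c0/f = 1 + (182/165)*w + (30253/27225)*w^2 + ...; c1 = 182/165.
S_2 = c1*w/(S_1 - 1) = 1 + (-30253/30030)*w + ...; c2 = -30253/30030.


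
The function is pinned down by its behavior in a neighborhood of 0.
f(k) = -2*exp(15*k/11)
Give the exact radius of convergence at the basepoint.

The radius of convergence is infinite.

The factor exp(15*k/11) is entire and contributes no finite singular point.
The polynomial part has no poles.
No finite singular points: the Taylor series at 0 converges everywhere.


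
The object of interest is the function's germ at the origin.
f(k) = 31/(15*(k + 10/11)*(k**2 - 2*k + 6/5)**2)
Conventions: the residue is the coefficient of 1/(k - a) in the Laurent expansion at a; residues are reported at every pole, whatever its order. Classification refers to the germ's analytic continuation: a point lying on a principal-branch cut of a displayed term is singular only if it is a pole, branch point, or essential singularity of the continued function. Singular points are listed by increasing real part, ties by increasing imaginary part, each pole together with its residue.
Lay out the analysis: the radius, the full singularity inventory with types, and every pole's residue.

Denominator factor (k**2 - 2*k + 6/5)^2: discriminant -4/5, complex-conjugate roots (1) + ((1/5)*sqrt(5))*i and (1) - ((1/5)*sqrt(5))*i; poles of order 2, moduli (1/5)*sqrt(30) and (1/5)*sqrt(30).
Denominator factor (k + 10/11): pole of order 1 at -10/11, modulus 10/11.
The radius of convergence is the smallest modulus among the singular points: 10/11.
At the order-1 pole -10/11 set g(k) = (k - (-10/11))*f(k) = 31/(15*(k**2 - 2*k + 6/5)**2).
Simple pole: residue = g(a) at a = -10/11, which is 2269355/16230828.
The factor k**2 - 2*k + 6/5 splits as (k - a)(k - a') with a = (1) - ((1/5)*sqrt(5))*i, a' = (1) + ((1/5)*sqrt(5))*i. At the order-2 pole a set g(k) = (k - a)^2*f(k) = [31/(15*(k + 10/11))] / (k - a')^2.
Order-2 pole: residue = g'(a); g'((1) - ((1/5)*sqrt(5))*i) = (-2269355/32461656) + ((3831135/2705138)*sqrt(5))*i, so the residue is (-2269355/32461656) + ((3831135/2705138)*sqrt(5))*i.
The factor k**2 - 2*k + 6/5 splits as (k - a)(k - a') with a = (1) + ((1/5)*sqrt(5))*i, a' = (1) - ((1/5)*sqrt(5))*i. At the order-2 pole a set g(k) = (k - a)^2*f(k) = [31/(15*(k + 10/11))] / (k - a')^2.
Order-2 pole: residue = g'(a); g'((1) + ((1/5)*sqrt(5))*i) = (-2269355/32461656) - ((3831135/2705138)*sqrt(5))*i, so the residue is (-2269355/32461656) - ((3831135/2705138)*sqrt(5))*i.
List the singular points by increasing real part (a conjugate pair: the negative imaginary part first).

Radius of convergence at 0: 10/11.
At -10/11: a pole of order 1; residue 2269355/16230828.
At (1) - ((1/5)*sqrt(5))*i: a pole of order 2; residue (-2269355/32461656) + ((3831135/2705138)*sqrt(5))*i.
At (1) + ((1/5)*sqrt(5))*i: a pole of order 2; residue (-2269355/32461656) - ((3831135/2705138)*sqrt(5))*i.


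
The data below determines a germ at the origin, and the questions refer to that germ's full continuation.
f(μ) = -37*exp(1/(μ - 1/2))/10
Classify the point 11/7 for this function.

There is no denominator, hence no pole anywhere.
The essential point of exp(1/(μ - (1/2))) is 1/2, not 11/7.
So the germ continues analytically to 11/7.

The point is a regular point.


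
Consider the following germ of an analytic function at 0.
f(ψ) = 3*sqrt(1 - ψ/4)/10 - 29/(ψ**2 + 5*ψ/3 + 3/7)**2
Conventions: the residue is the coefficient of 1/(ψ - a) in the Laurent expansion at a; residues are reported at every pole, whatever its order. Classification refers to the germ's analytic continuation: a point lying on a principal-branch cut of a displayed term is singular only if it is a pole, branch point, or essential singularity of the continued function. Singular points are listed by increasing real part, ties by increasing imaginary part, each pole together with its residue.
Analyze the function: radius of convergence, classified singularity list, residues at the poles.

Radius of convergence at 0: 5/6 - (1/42)*sqrt(469).
At -5/6 - (1/42)*sqrt(469): a pole of order 2; residue -(10962/4489)*sqrt(469).
At -5/6 + (1/42)*sqrt(469): a pole of order 2; residue (10962/4489)*sqrt(469).
At 4: an algebraic (square-root) branch point.

Denominator factor (ψ**2 + 5*ψ/3 + 3/7)^2: discriminant 67/63, real irrational roots -5/6 + (1/42)*sqrt(469) and -5/6 - (1/42)*sqrt(469); poles of order 2, moduli 5/6 - (1/42)*sqrt(469) and 5/6 + (1/42)*sqrt(469).
Branch term (3/10)*sqrt(1 - ψ/(4)): its argument vanishes at ψ = 4, a square-root branch point, modulus 4.
The radius of convergence is the smallest modulus among the singular points: 5/6 - (1/42)*sqrt(469).
The branch term is analytic at -5/6 - (1/42)*sqrt(469) and contributes nothing to the residue; only the rational part matters.
The factor ψ**2 + 5*ψ/3 + 3/7 splits as (ψ - a)(ψ - a') with a = -5/6 - (1/42)*sqrt(469), a' = -5/6 + (1/42)*sqrt(469). At the order-2 pole a set g(ψ) = (ψ - a)^2*(rational part) = [-29] / (ψ - a')^2.
Order-2 pole: residue = g'(a); g'(-5/6 - (1/42)*sqrt(469)) = -(10962/4489)*sqrt(469), so the residue is -(10962/4489)*sqrt(469).
The branch term is analytic at -5/6 + (1/42)*sqrt(469) and contributes nothing to the residue; only the rational part matters.
The factor ψ**2 + 5*ψ/3 + 3/7 splits as (ψ - a)(ψ - a') with a = -5/6 + (1/42)*sqrt(469), a' = -5/6 - (1/42)*sqrt(469). At the order-2 pole a set g(ψ) = (ψ - a)^2*(rational part) = [-29] / (ψ - a')^2.
Order-2 pole: residue = g'(a); g'(-5/6 + (1/42)*sqrt(469)) = (10962/4489)*sqrt(469), so the residue is (10962/4489)*sqrt(469).
List the singular points by increasing real part (a conjugate pair: the negative imaginary part first).


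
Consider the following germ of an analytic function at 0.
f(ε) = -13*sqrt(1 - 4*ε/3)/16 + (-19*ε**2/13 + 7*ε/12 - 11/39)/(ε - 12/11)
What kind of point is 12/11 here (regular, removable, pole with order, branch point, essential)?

The point is a pole of order 1.

The denominator factor ε - 12/11 vanishes at 12/11 and appears to the power 1; the numerator there equals -6536/4719, nonzero, and no other factor vanishes.
The branch terms are analytic at this point.
Hence a pole whose order is the multiplicity, 1.


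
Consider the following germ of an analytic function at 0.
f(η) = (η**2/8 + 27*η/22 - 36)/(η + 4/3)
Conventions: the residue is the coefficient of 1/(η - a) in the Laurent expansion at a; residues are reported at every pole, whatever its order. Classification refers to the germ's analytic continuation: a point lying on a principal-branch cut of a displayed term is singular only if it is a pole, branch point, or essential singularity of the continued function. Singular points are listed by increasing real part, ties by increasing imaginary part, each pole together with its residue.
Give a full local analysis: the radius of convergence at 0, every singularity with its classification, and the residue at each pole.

Denominator factor (η + 4/3): pole of order 1 at -4/3, modulus 4/3.
The radius of convergence is the smallest modulus among the singular points: 4/3.
At the order-1 pole -4/3 set g(η) = (η - (-4/3))*f(η) = η**2/8 + 27*η/22 - 36.
Simple pole: residue = g(a) at a = -4/3, which is -3704/99.

Radius of convergence at 0: 4/3.
At -4/3: a pole of order 1; residue -3704/99.


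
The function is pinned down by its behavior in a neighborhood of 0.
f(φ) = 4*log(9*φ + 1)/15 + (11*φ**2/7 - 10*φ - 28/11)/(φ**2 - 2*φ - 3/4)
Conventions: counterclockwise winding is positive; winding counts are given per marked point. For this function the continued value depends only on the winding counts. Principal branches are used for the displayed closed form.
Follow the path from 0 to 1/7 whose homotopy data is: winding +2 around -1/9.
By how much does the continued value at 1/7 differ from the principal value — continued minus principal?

The rational part is single-valued and drops out of the difference; each branch term changes only by its own monodromy.
(4/15)*log(1 - φ/(-1/9)): each positive loop around -1/9 adds 2*pi*i to the log, so winding +2 contributes (4/15)*(2)*2*pi*i = (16/15)*pi*i.
Summing the contributions at φ = 1/7 gives (16/15)*pi*i.

Continued minus principal equals (16/15)*pi*i.


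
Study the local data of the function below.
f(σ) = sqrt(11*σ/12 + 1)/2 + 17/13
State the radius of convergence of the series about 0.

Branch term (1/2)*sqrt(1 - σ/(-12/11)): its argument vanishes at σ = -12/11, a square-root branch point, modulus 12/11.
The radius of convergence is the smallest modulus among the singular points: 12/11.

The radius of convergence is 12/11.


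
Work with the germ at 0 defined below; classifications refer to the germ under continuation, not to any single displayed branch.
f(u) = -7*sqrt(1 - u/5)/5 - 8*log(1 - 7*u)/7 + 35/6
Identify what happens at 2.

The point is a regular point.

There is no denominator, hence no pole anywhere.
Branch term log(1 - u/(1/7)): argument at 2 is -13, nonzero, so 2 is not its branch point (a point on a principal cut is still regular for the continued germ).
Branch term sqrt(1 - u/(5)): argument at 2 is 3/5, nonzero, so 2 is not its branch point (a point on a principal cut is still regular for the continued germ).
So the germ continues analytically to 2.


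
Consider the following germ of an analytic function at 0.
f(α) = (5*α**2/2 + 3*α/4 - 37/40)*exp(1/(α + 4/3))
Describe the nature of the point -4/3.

The point is an essential singularity.

The exponent 1/(α - (-4/3)) has a pole at -4/3, so exp(1/(α - (-4/3))) takes every nonzero value near it: an essential singularity (not a pole of any order).


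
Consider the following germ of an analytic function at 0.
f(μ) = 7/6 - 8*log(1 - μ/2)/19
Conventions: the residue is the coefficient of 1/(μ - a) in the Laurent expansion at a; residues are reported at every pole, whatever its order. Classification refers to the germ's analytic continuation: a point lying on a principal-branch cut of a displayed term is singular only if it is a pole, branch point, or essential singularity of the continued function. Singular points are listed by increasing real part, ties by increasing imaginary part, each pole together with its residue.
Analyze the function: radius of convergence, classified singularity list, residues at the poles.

Radius of convergence at 0: 2.
At 2: a logarithmic branch point.

Branch term (-8/19)*log(1 - μ/(2)): its argument vanishes at μ = 2, a logarithmic branch point, modulus 2.
The radius of convergence is the smallest modulus among the singular points: 2.


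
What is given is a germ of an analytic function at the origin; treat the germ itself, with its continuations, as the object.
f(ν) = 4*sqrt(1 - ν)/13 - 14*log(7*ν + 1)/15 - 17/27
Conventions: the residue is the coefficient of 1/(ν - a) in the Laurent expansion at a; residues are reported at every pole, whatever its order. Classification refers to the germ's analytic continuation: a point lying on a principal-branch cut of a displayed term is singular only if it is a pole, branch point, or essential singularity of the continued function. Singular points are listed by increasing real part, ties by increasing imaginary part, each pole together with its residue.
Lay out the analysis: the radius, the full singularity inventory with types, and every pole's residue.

Branch term (4/13)*sqrt(1 - ν/(1)): its argument vanishes at ν = 1, a square-root branch point, modulus 1.
Branch term (-14/15)*log(1 - ν/(-1/7)): its argument vanishes at ν = -1/7, a logarithmic branch point, modulus 1/7.
The radius of convergence is the smallest modulus among the singular points: 1/7.
List the singular points by increasing real part (a conjugate pair: the negative imaginary part first).

Radius of convergence at 0: 1/7.
At -1/7: a logarithmic branch point.
At 1: an algebraic (square-root) branch point.


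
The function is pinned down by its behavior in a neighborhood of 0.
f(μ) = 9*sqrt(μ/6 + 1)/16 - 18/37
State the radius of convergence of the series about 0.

Branch term (9/16)*sqrt(1 - μ/(-6)): its argument vanishes at μ = -6, a square-root branch point, modulus 6.
The radius of convergence is the smallest modulus among the singular points: 6.

The radius of convergence is 6.


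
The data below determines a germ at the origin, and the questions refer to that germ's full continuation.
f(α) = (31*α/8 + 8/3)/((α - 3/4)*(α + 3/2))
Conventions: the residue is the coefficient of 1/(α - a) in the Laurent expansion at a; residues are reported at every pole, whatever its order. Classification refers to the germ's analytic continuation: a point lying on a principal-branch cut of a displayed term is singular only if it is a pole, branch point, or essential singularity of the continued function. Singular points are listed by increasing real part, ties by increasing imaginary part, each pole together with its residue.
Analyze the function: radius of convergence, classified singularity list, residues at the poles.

Radius of convergence at 0: 3/4.
At -3/2: a pole of order 1; residue 151/108.
At 3/4: a pole of order 1; residue 535/216.

Denominator factor (α + 3/2): pole of order 1 at -3/2, modulus 3/2.
Denominator factor (α - 3/4): pole of order 1 at 3/4, modulus 3/4.
The radius of convergence is the smallest modulus among the singular points: 3/4.
At the order-1 pole -3/2 set g(α) = (α - (-3/2))*f(α) = (31*α/8 + 8/3)/(α - 3/4).
Simple pole: residue = g(a) at a = -3/2, which is 151/108.
At the order-1 pole 3/4 set g(α) = (α - (3/4))*f(α) = (31*α/8 + 8/3)/(α + 3/2).
Simple pole: residue = g(a) at a = 3/4, which is 535/216.
List the singular points by increasing real part (a conjugate pair: the negative imaginary part first).


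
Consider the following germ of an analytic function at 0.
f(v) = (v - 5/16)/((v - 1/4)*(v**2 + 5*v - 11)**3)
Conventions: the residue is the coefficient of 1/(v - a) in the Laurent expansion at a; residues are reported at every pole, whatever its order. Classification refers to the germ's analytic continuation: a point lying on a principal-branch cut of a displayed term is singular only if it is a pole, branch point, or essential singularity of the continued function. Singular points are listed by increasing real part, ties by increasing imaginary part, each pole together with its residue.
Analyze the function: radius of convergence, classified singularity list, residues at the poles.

Radius of convergence at 0: 1/4.
At -5/2 - (1/2)*sqrt(69): a pole of order 3; residue -128/3723875 - (11769289/815550968250)*sqrt(69).
At 1/4: a pole of order 1; residue 256/3723875.
At -5/2 + (1/2)*sqrt(69): a pole of order 3; residue -128/3723875 + (11769289/815550968250)*sqrt(69).

Denominator factor (v - 1/4): pole of order 1 at 1/4, modulus 1/4.
Denominator factor (v**2 + 5*v - 11)^3: discriminant 69, real irrational roots -5/2 + (1/2)*sqrt(69) and -5/2 - (1/2)*sqrt(69); poles of order 3, moduli -5/2 + (1/2)*sqrt(69) and 5/2 + (1/2)*sqrt(69).
The radius of convergence is the smallest modulus among the singular points: 1/4.
The factor v**2 + 5*v - 11 splits as (v - a)(v - a') with a = -5/2 - (1/2)*sqrt(69), a' = -5/2 + (1/2)*sqrt(69). At the order-3 pole a set g(v) = (v - a)^3*f(v) = [(v - 5/16)/(v - 1/4)] / (v - a')^3.
Order-3 pole: residue = g''(a)/2; g''(-5/2 - (1/2)*sqrt(69)) = -256/3723875 - (11769289/407775484125)*sqrt(69), so the residue is -128/3723875 - (11769289/815550968250)*sqrt(69).
At the order-1 pole 1/4 set g(v) = (v - (1/4))*f(v) = (v - 5/16)/(v**2 + 5*v - 11)**3.
Simple pole: residue = g(a) at a = 1/4, which is 256/3723875.
The factor v**2 + 5*v - 11 splits as (v - a)(v - a') with a = -5/2 + (1/2)*sqrt(69), a' = -5/2 - (1/2)*sqrt(69). At the order-3 pole a set g(v) = (v - a)^3*f(v) = [(v - 5/16)/(v - 1/4)] / (v - a')^3.
Order-3 pole: residue = g''(a)/2; g''(-5/2 + (1/2)*sqrt(69)) = -256/3723875 + (11769289/407775484125)*sqrt(69), so the residue is -128/3723875 + (11769289/815550968250)*sqrt(69).
List the singular points by increasing real part (a conjugate pair: the negative imaginary part first).


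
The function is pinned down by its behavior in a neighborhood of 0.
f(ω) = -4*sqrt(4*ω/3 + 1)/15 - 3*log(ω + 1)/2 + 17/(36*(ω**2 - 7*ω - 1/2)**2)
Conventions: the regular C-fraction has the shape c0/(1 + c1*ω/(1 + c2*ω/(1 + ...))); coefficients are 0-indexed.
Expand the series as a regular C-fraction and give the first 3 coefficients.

Taylor coefficients (expand at 0): a_0 = 73/45, a_1 = -1637/30, a_2 = 604277/540.
c0 = a_0 = 73/45. Peel one level at a time: if S = 1 + c*ω/S' with S'(0) = 1, then c is the ω-coefficient of S and S' = c*ω/(S - 1).
S_1 = c0/f = 1 + (4911/146)*ω + (14120771/31974)*ω^2 + ...; c1 = 4911/146.
S_2 = c1*ω/(S_1 - 1) = 1 + (-14120771/1075509)*ω + ...; c2 = -14120771/1075509.

The regular C-fraction coefficients are [73/45, 4911/146, -14120771/1075509].


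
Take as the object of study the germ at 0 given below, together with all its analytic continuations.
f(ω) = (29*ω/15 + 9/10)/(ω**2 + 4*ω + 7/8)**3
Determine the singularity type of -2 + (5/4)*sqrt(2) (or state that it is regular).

The denominator factor ω**2 + 4*ω + 7/8 vanishes at -2 + (5/4)*sqrt(2) and appears to the power 3; the numerator there equals -89/30 + (29/12)*sqrt(2), nonzero, and no other factor vanishes.
Hence a pole whose order is the multiplicity, 3.

The point is a pole of order 3.


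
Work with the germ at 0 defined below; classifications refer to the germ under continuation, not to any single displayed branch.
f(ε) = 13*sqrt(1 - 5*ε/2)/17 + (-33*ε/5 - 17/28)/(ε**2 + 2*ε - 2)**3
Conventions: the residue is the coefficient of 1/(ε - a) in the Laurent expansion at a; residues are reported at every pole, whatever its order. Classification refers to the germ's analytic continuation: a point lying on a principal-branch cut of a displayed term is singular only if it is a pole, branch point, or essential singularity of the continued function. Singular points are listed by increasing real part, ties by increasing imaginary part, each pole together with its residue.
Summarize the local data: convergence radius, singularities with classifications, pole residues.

Denominator factor (ε**2 + 2*ε - 2)^3: discriminant 12, real irrational roots -1 + sqrt(3) and -1 - sqrt(3); poles of order 3, moduli -1 + sqrt(3) and 1 + sqrt(3).
Branch term (13/17)*sqrt(1 - ε/(2/5)): its argument vanishes at ε = 2/5, a square-root branch point, modulus 2/5.
The radius of convergence is the smallest modulus among the singular points: 2/5.
The branch term is analytic at -1 - sqrt(3) and contributes nothing to the residue; only the rational part matters.
The factor ε**2 + 2*ε - 2 splits as (ε - a)(ε - a') with a = -1 - sqrt(3), a' = -1 + sqrt(3). At the order-3 pole a set g(ε) = (ε - a)^3*(rational part) = [-33*ε/5 - 17/28] / (ε - a')^3.
Order-3 pole: residue = g''(a)/2; g''(-1 - sqrt(3)) = -(839/10080)*sqrt(3), so the residue is -(839/20160)*sqrt(3).
The branch term is analytic at -1 + sqrt(3) and contributes nothing to the residue; only the rational part matters.
The factor ε**2 + 2*ε - 2 splits as (ε - a)(ε - a') with a = -1 + sqrt(3), a' = -1 - sqrt(3). At the order-3 pole a set g(ε) = (ε - a)^3*(rational part) = [-33*ε/5 - 17/28] / (ε - a')^3.
Order-3 pole: residue = g''(a)/2; g''(-1 + sqrt(3)) = (839/10080)*sqrt(3), so the residue is (839/20160)*sqrt(3).
List the singular points by increasing real part (a conjugate pair: the negative imaginary part first).

Radius of convergence at 0: 2/5.
At -1 - sqrt(3): a pole of order 3; residue -(839/20160)*sqrt(3).
At 2/5: an algebraic (square-root) branch point.
At -1 + sqrt(3): a pole of order 3; residue (839/20160)*sqrt(3).


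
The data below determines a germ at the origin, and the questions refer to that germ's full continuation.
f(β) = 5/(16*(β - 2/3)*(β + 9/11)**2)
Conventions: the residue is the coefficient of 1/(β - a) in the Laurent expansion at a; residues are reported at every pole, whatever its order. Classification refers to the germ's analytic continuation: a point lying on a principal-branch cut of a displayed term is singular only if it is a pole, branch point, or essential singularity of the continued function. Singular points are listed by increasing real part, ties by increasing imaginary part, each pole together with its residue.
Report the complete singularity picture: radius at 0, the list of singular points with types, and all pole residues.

Radius of convergence at 0: 2/3.
At -9/11: a pole of order 2; residue -5445/38416.
At 2/3: a pole of order 1; residue 5445/38416.

Denominator factor (β - 2/3): pole of order 1 at 2/3, modulus 2/3.
Denominator factor (β + 9/11)^2: pole of order 2 at -9/11, modulus 9/11.
The radius of convergence is the smallest modulus among the singular points: 2/3.
At the order-2 pole -9/11 set g(β) = (β - (-9/11))^2*f(β) = 5/(16*(β - 2/3)).
Order-2 pole: residue = g'(a); g'(-9/11) = -5445/38416, so the residue is -5445/38416.
At the order-1 pole 2/3 set g(β) = (β - (2/3))*f(β) = 5/(16*(β + 9/11)**2).
Simple pole: residue = g(a) at a = 2/3, which is 5445/38416.
List the singular points by increasing real part (a conjugate pair: the negative imaginary part first).


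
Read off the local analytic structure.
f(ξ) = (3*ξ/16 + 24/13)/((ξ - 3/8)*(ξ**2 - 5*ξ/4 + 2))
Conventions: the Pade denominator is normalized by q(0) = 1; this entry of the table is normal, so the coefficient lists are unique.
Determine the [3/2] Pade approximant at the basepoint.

Taylor coefficients needed (expand at 0): a_0 = -32/13, a_1 = -1303/156, a_2 = -82969/3744, a_3 = -5223319/89856, a_4 = -333113785/2156544, a_5 = -21326571511/51757056.
Write the denominator as Q(ξ) = 1 + q1*ξ + q2*ξ^2. Requiring Q*f - P = O(ξ^6) with deg P <= 3 kills the coefficients of ξ^4..ξ^5 in Q*f:
  ξ^4: a_4 + q1*a_3 + q2*a_2 = 0, i.e. -333113785/2156544 + (-5223319/89856)*q1 + (-82969/3744)*q2 = 0.
  ξ^5: a_5 + q1*a_4 + q2*a_3 = 0, i.e. -21326571511/51757056 + (-333113785/2156544)*q1 + (-5223319/89856)*q2 = 0.
Solving this linear system: q1 = -1066433353/308208552, q2 = 162267773/77052138.
The numerator is Q*f truncated at degree 3: P0 = a_0 = -32/13; P1 = a_1 + q1*a_0 = 109925893/667785196; P2 = a_2 + q1*a_1 + q2*a_0 = 19986526/12842023; P3 = a_3 + q1*a_2 + q2*a_1 = 159892208/166946299.

The Pade approximant has numerator coefficients [-32/13, 109925893/667785196, 19986526/12842023, 159892208/166946299]; denominator coefficients [1, -1066433353/308208552, 162267773/77052138].


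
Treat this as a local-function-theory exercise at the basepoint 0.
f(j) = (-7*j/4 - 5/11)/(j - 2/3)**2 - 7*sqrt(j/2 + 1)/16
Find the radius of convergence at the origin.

Denominator factor (j - 2/3)^2: pole of order 2 at 2/3, modulus 2/3.
Branch term (-7/16)*sqrt(1 - j/(-2)): its argument vanishes at j = -2, a square-root branch point, modulus 2.
The radius of convergence is the smallest modulus among the singular points: 2/3.

The radius of convergence is 2/3.


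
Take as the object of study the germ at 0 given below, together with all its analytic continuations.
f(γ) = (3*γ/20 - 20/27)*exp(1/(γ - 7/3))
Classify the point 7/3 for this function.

The exponent 1/(γ - (7/3)) has a pole at 7/3, so exp(1/(γ - (7/3))) takes every nonzero value near it: an essential singularity (not a pole of any order).

The point is an essential singularity.


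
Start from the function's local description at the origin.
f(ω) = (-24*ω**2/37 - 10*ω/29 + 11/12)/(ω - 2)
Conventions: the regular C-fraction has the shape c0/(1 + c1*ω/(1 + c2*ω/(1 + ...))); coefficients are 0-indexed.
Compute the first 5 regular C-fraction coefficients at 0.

The regular C-fraction coefficients are [-11/24, -79/638, 4977816/932437, -3384200820/606256507, -27492/207409].

Taylor coefficients (expand at 0): a_0 = -11/24, a_1 = -79/1392, a_2 = 30485/103008, a_3 = 30485/206016, a_4 = 30485/412032.
c0 = a_0 = -11/24. Peel one level at a time: if S = 1 + c*ω/S' with S'(0) = 1, then c is the ω-coefficient of S and S' = c*ω/(S - 1).
S_1 = c0/f = 1 + (-79/638)*ω + (2488908/3765157)*ω^2 + ...; c1 = -79/638.
S_2 = c1*ω/(S_1 - 1) = 1 + (4977816/932437)*ω + (254610720/8543929)*ω^2 + ...; c2 = 4977816/932437.
S_3 = c2*ω/(S_2 - 1) = 1 + (-3384200820/606256507)*ω + (-1177701885360/1591684251397)*ω^2 + ...; c3 = -3384200820/606256507.
S_4 = c3*ω/(S_3 - 1) = 1 + (-27492/207409)*ω + ...; c4 = -27492/207409.


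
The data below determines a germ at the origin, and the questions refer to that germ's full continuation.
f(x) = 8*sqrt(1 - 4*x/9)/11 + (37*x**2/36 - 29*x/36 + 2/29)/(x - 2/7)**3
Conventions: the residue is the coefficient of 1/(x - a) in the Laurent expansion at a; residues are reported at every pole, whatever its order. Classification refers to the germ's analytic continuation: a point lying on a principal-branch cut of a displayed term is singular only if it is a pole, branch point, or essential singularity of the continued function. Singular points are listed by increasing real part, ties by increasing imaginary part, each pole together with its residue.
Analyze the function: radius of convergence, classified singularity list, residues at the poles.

Radius of convergence at 0: 2/7.
At 2/7: a pole of order 3; residue 37/36.
At 9/4: an algebraic (square-root) branch point.

Denominator factor (x - 2/7)^3: pole of order 3 at 2/7, modulus 2/7.
Branch term (8/11)*sqrt(1 - x/(9/4)): its argument vanishes at x = 9/4, a square-root branch point, modulus 9/4.
The radius of convergence is the smallest modulus among the singular points: 2/7.
The branch term is analytic at 2/7 and contributes nothing to the residue; only the rational part matters.
At the order-3 pole 2/7 set g(x) = (x - (2/7))^3*(rational part) = 37*x**2/36 - 29*x/36 + 2/29.
Order-3 pole: residue = g''(a)/2; g''(2/7) = 37/18, so the residue is 37/36.
List the singular points by increasing real part (a conjugate pair: the negative imaginary part first).


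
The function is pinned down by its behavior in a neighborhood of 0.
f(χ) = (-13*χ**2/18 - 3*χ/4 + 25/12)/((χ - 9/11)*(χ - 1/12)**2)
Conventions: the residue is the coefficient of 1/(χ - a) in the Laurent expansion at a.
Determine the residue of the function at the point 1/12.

At the order-2 pole 1/12 set g(χ) = (χ - (1/12))^2*f(χ) = (-13*χ**2/18 - 3*χ/4 + 25/12)/(χ - 9/11).
Order-2 pole: residue = g'(a); g'(1/12) = -431629/169362, so the residue is -431629/169362.

The residue is -431629/169362.


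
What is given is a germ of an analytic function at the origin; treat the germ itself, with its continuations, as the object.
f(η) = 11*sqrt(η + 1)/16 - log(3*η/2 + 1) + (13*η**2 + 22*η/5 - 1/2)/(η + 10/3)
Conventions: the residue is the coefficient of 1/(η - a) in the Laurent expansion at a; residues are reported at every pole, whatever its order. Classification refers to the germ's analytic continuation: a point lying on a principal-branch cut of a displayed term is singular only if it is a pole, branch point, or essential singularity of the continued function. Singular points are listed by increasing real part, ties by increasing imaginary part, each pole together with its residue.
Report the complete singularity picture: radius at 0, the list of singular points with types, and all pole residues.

Radius of convergence at 0: 2/3.
At -10/3: a pole of order 1; residue 2327/18.
At -1: an algebraic (square-root) branch point.
At -2/3: a logarithmic branch point.

Denominator factor (η + 10/3): pole of order 1 at -10/3, modulus 10/3.
Branch term (-1)*log(1 - η/(-2/3)): its argument vanishes at η = -2/3, a logarithmic branch point, modulus 2/3.
Branch term (11/16)*sqrt(1 - η/(-1)): its argument vanishes at η = -1, a square-root branch point, modulus 1.
The radius of convergence is the smallest modulus among the singular points: 2/3.
The branch terms are analytic at -10/3 and contribute nothing to the residue; only the rational part matters.
At the order-1 pole -10/3 set g(η) = (η - (-10/3))*(rational part) = 13*η**2 + 22*η/5 - 1/2.
Simple pole: residue = g(a) at a = -10/3, which is 2327/18.
List the singular points by increasing real part (a conjugate pair: the negative imaginary part first).


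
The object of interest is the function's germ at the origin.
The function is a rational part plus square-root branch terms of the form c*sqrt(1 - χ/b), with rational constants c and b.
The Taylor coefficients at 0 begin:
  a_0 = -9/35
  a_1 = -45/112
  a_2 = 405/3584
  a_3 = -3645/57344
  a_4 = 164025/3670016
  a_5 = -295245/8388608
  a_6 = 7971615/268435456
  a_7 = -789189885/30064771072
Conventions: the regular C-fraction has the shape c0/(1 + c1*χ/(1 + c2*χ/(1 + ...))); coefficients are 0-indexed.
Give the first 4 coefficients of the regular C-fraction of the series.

Taylor coefficients (read off): a_0 = -9/35, a_1 = -45/112, a_2 = 405/3584, a_3 = -3645/57344.
c0 = a_0 = -9/35. Peel one level at a time: if S = 1 + c*χ/S' with S'(0) = 1, then c is the χ-coefficient of S and S' = c*χ/(S - 1).
S_1 = c0/f = 1 + (-25/16)*χ + (1475/512)*χ^2 + ...; c1 = -25/16.
S_2 = c1*χ/(S_1 - 1) = 1 + (59/32)*χ + (-81/1024)*χ^2 + ...; c2 = 59/32.
S_3 = c2*χ/(S_2 - 1) = 1 + (81/1888)*χ + ...; c3 = 81/1888.

The regular C-fraction coefficients are [-9/35, -25/16, 59/32, 81/1888].


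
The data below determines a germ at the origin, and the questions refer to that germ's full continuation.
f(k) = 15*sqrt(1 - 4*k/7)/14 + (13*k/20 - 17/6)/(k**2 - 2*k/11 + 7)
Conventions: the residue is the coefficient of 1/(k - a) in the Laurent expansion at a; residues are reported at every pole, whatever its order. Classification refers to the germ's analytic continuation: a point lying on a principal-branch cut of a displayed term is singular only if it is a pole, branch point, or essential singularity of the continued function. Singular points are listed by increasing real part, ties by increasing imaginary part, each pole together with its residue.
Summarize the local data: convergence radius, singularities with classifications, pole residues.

Radius of convergence at 0: 7/4.
At (1/11) - ((3/11)*sqrt(94))*i: a pole of order 1; residue (13/40) - ((1831/33840)*sqrt(94))*i.
At (1/11) + ((3/11)*sqrt(94))*i: a pole of order 1; residue (13/40) + ((1831/33840)*sqrt(94))*i.
At 7/4: an algebraic (square-root) branch point.

Denominator factor (k**2 - 2*k/11 + 7): discriminant -3384/121, complex-conjugate roots (1/11) + ((3/11)*sqrt(94))*i and (1/11) - ((3/11)*sqrt(94))*i; poles of order 1, moduli sqrt(7) and sqrt(7).
Branch term (15/14)*sqrt(1 - k/(7/4)): its argument vanishes at k = 7/4, a square-root branch point, modulus 7/4.
The radius of convergence is the smallest modulus among the singular points: 7/4.
The branch term is analytic at (1/11) - ((3/11)*sqrt(94))*i and contributes nothing to the residue; only the rational part matters.
The factor k**2 - 2*k/11 + 7 splits as (k - a)(k - a') with a = (1/11) - ((3/11)*sqrt(94))*i, a' = (1/11) + ((3/11)*sqrt(94))*i. At the order-1 pole a set g(k) = (k - a)*(rational part) = [13*k/20 - 17/6] / (k - a').
Simple pole: residue = g(a) at a = (1/11) - ((3/11)*sqrt(94))*i, which is (13/40) - ((1831/33840)*sqrt(94))*i.
The branch term is analytic at (1/11) + ((3/11)*sqrt(94))*i and contributes nothing to the residue; only the rational part matters.
The factor k**2 - 2*k/11 + 7 splits as (k - a)(k - a') with a = (1/11) + ((3/11)*sqrt(94))*i, a' = (1/11) - ((3/11)*sqrt(94))*i. At the order-1 pole a set g(k) = (k - a)*(rational part) = [13*k/20 - 17/6] / (k - a').
Simple pole: residue = g(a) at a = (1/11) + ((3/11)*sqrt(94))*i, which is (13/40) + ((1831/33840)*sqrt(94))*i.
List the singular points by increasing real part (a conjugate pair: the negative imaginary part first).


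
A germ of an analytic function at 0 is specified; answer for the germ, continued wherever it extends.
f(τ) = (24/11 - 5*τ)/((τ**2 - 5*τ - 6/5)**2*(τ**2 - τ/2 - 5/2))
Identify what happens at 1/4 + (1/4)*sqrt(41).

The point is a pole of order 1.

The denominator factor τ**2 - τ/2 - 5/2 vanishes at 1/4 + (1/4)*sqrt(41) and appears to the power 1; the numerator there equals 41/44 - (5/4)*sqrt(41), nonzero, and no other factor vanishes.
Hence a pole whose order is the multiplicity, 1.
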